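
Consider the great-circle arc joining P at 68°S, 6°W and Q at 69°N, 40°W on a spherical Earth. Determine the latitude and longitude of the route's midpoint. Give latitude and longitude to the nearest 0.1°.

From cos δ = sin φ₁ sin φ₂ + cos φ₁ cos φ₂ cos Δλ, the central angle is δ ≈ 2.425 rad (139.0°).
Interpolate at f = 1/2 with slerp weights a = sin((1−f)δ)/sin δ ≈ 1.427, b = sin(fδ)/sin δ ≈ 1.427.
p = a·p₁ + b·p₂ ≈ (0.923, -0.384, 0.009); φ = arcsin(p_z) ≈ 0.52°, λ = atan2(p_y, p_x) ≈ -22.61°.

≈ 0.5°N, 22.6°W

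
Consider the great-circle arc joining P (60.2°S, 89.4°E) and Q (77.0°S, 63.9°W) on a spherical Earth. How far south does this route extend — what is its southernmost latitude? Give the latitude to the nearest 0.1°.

The great circle lies in the plane with unit normal n̂ = (p₁ × p₂)/|p₁ × p₂|.
Here n̂_z ≈ -0.075; the vertex latitude is φ_max = arccos|n̂_z| ≈ 85.7°.
Check via Clairaut: cos φ_max = |cos φ₁| · sin C = cos(60.2°)·sin(171.3°) ≈ 0.075, again giving ≈ 85.7°.

≈ 85.7°S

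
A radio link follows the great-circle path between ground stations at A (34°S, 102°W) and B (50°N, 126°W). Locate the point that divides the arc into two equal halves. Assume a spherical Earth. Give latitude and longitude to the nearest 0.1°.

≈ (8.2°N, 112.5°W)

Write both endpoints as unit vectors p₁, p₂ with components (cos φ cos λ, cos φ sin λ, sin φ).
The central angle between the endpoints is δ = arccos(p₁·p₂) ≈ 1.512 rad (86.6°).
Interpolate at f = 1/2 with slerp weights a = sin((1−f)δ)/sin δ ≈ 0.687, b = sin(fδ)/sin δ ≈ 0.687.
p = a·p₁ + b·p₂ ≈ (-0.378, -0.915, 0.142); φ = arcsin(p_z) ≈ 8.17°, λ = atan2(p_y, p_x) ≈ -112.46°.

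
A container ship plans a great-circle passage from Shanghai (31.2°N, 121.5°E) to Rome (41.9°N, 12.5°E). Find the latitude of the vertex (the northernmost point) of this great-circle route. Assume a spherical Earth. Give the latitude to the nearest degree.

≈ 53°N

The great circle lies in the plane with unit normal n̂ = (p₁ × p₂)/|p₁ × p₂|.
Here n̂_z ≈ -0.608; the vertex latitude is φ_max = arccos|n̂_z| ≈ 52.6°.
Check via Clairaut: cos φ_max = |cos φ₁| · sin C = cos(31.2°)·sin(45.3°) ≈ 0.608, again giving ≈ 52.6°.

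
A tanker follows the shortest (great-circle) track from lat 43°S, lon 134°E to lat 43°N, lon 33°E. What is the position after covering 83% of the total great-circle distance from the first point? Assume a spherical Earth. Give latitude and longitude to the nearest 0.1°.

≈ lat 30.4°N, lon 54.4°E

Convert each endpoint to a unit vector on the sphere (x = cos φ cos λ, y = cos φ sin λ, z = sin φ).
The central angle between the endpoints is δ = arccos(p₁·p₂) ≈ 2.174 rad (124.6°).
Interpolate at f = 0.83 with slerp weights a = sin((1−f)δ)/sin δ ≈ 0.439, b = sin(fδ)/sin δ ≈ 1.181.
p = a·p₁ + b·p₂ ≈ (0.502, 0.701, 0.506); φ = arcsin(p_z) ≈ 30.43°, λ = atan2(p_y, p_x) ≈ 54.42°.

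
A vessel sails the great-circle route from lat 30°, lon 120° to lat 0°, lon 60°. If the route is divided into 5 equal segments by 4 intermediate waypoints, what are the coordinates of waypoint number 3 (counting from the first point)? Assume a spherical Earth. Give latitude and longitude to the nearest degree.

≈ lat 14°, lon 82°

Convert each endpoint to a unit vector on the sphere (x = cos φ cos λ, y = cos φ sin λ, z = sin φ).
The central angle between the endpoints is δ = arccos(p₁·p₂) ≈ 1.123 rad (64.3°).
Interpolate at f = 3/5 with slerp weights a = sin((1−f)δ)/sin δ ≈ 0.482, b = sin(fδ)/sin δ ≈ 0.692.
p = a·p₁ + b·p₂ ≈ (0.138, 0.961, 0.241); φ = arcsin(p_z) ≈ 13.94°, λ = atan2(p_y, p_x) ≈ 81.86°.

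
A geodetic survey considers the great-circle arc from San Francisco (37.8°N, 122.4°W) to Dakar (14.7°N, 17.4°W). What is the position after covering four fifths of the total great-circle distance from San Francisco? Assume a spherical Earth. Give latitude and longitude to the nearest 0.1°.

≈ (26.0°N, 33.0°W)

From cos δ = sin φ₁ sin φ₂ + cos φ₁ cos φ₂ cos Δλ, the central angle is δ ≈ 1.613 rad (92.4°).
Interpolate at f = 4/5 with slerp weights a = sin((1−f)δ)/sin δ ≈ 0.317, b = sin(fδ)/sin δ ≈ 0.962.
p = a·p₁ + b·p₂ ≈ (0.753, -0.490, 0.439); φ = arcsin(p_z) ≈ 26.01°, λ = atan2(p_y, p_x) ≈ -33.03°.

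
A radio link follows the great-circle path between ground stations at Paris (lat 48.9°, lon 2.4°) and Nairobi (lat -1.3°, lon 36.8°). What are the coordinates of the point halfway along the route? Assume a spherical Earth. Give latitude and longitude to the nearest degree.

≈ lat 25°, lon 23°

Convert each endpoint to a unit vector on the sphere (x = cos φ cos λ, y = cos φ sin λ, z = sin φ).
The central angle between the endpoints is δ = arccos(p₁·p₂) ≈ 1.018 rad (58.3°).
Interpolate at f = 1/2 with slerp weights a = sin((1−f)δ)/sin δ ≈ 0.573, b = sin(fδ)/sin δ ≈ 0.573.
p = a·p₁ + b·p₂ ≈ (0.834, 0.359, 0.418); φ = arcsin(p_z) ≈ 24.74°, λ = atan2(p_y, p_x) ≈ 23.26°.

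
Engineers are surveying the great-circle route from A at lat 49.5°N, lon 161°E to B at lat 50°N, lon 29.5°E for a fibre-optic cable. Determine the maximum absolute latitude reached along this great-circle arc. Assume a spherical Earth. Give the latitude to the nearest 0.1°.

The great circle lies in the plane with unit normal n̂ = (p₁ × p₂)/|p₁ × p₂|.
Here n̂_z ≈ -0.328; the vertex latitude is φ_max = arccos|n̂_z| ≈ 70.8°.
Check via Clairaut: cos φ_max = |cos φ₁| · sin C = cos(49.5°)·sin(30.4°) ≈ 0.328, again giving ≈ 70.8°.

≈ 70.8°N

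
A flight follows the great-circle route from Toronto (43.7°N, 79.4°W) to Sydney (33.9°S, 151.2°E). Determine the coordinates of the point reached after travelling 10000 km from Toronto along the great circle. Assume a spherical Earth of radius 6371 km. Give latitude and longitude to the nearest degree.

≈ (2°S, 167°W)

Write both endpoints as unit vectors p₁, p₂ with components (cos φ cos λ, cos φ sin λ, sin φ).
The central angle between the endpoints is δ = arccos(p₁·p₂) ≈ 2.444 rad (140.0°). The total great-circle distance is δ·R ≈ 2.444 × 6371 ≈ 15569 km, so the target fraction is f = 10000/15569 ≈ 0.642.
Interpolate at f ≈ 0.642 with slerp weights a = sin((1−f)δ)/sin δ ≈ 1.194, b = sin(fδ)/sin δ ≈ 1.556.
p = a·p₁ + b·p₂ ≈ (-0.973, -0.226, -0.043); φ = arcsin(p_z) ≈ -2.48°, λ = atan2(p_y, p_x) ≈ -166.93°.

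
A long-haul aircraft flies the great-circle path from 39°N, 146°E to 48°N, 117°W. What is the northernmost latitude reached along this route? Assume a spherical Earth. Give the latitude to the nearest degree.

The great circle lies in the plane with unit normal n̂ = (p₁ × p₂)/|p₁ × p₂|.
Here n̂_z ≈ +0.564; the vertex latitude is φ_max = arccos|n̂_z| ≈ 55.6°.
Check via Clairaut: cos φ_max = |cos φ₁| · sin C = cos(39.0°)·sin(46.6°) ≈ 0.564, again giving ≈ 55.6°.

≈ 56°N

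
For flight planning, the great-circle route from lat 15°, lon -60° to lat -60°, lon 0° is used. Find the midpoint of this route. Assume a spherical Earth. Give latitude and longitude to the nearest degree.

The haversine formula gives a central angle δ ≈ 1.553 rad (89.0°) between the endpoints.
Interpolate at f = 1/2 with slerp weights a = sin((1−f)δ)/sin δ ≈ 0.701, b = sin(fδ)/sin δ ≈ 0.701.
p = a·p₁ + b·p₂ ≈ (0.689, -0.586, -0.426); φ = arcsin(p_z) ≈ -25.19°, λ = atan2(p_y, p_x) ≈ -40.40°.

≈ lat -25°, lon -40°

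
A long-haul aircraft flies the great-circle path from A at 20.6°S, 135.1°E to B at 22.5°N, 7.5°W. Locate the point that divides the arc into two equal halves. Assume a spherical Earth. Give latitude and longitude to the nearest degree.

≈ 3°N, 65°E

Write both endpoints as unit vectors p₁, p₂ with components (cos φ cos λ, cos φ sin λ, sin φ).
The central angle between the endpoints is δ = arccos(p₁·p₂) ≈ 2.535 rad (145.3°).
Interpolate at f = 1/2 with slerp weights a = sin((1−f)δ)/sin δ ≈ 1.674, b = sin(fδ)/sin δ ≈ 1.674.
p = a·p₁ + b·p₂ ≈ (0.424, 0.904, 0.052); φ = arcsin(p_z) ≈ 2.96°, λ = atan2(p_y, p_x) ≈ 64.91°.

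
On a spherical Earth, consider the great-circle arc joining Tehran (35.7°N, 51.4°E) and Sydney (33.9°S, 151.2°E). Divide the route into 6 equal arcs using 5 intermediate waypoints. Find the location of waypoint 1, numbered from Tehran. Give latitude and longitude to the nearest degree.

≈ 26°N, 71°E

The haversine formula gives a central angle δ ≈ 2.027 rad (116.1°) between the endpoints.
Interpolate at f = 1/6 with slerp weights a = sin((1−f)δ)/sin δ ≈ 1.106, b = sin(fδ)/sin δ ≈ 0.369.
p = a·p₁ + b·p₂ ≈ (0.292, 0.849, 0.440); φ = arcsin(p_z) ≈ 26.07°, λ = atan2(p_y, p_x) ≈ 71.04°.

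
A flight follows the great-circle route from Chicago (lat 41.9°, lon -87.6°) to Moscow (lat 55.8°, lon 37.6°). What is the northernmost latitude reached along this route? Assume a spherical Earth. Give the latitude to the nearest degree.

≈ 69°

The great circle lies in the plane with unit normal n̂ = (p₁ × p₂)/|p₁ × p₂|.
Here n̂_z ≈ +0.360; the vertex latitude is φ_max = arccos|n̂_z| ≈ 68.9°.
Check via Clairaut: cos φ_max = |cos φ₁| · sin C = cos(41.9°)·sin(28.9°) ≈ 0.360, again giving ≈ 68.9°.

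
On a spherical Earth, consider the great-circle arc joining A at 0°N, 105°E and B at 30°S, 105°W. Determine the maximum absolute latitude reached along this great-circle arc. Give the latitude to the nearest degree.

≈ 49°S

The great circle lies in the plane with unit normal n̂ = (p₁ × p₂)/|p₁ × p₂|.
Here n̂_z ≈ +0.655; the vertex latitude is φ_max = arccos|n̂_z| ≈ 49.1°.
Check via Clairaut: cos φ_max = |cos φ₁| · sin C = cos(0.0°)·sin(139.1°) ≈ 0.655, again giving ≈ 49.1°.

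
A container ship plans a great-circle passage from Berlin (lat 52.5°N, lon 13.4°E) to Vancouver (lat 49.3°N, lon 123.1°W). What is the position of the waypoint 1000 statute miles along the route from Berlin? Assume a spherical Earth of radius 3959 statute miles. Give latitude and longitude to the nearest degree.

≈ lat 64°N, lon 2°W

Write both endpoints as unit vectors p₁, p₂ with components (cos φ cos λ, cos φ sin λ, sin φ).
The central angle between the endpoints is δ = arccos(p₁·p₂) ≈ 1.252 rad (71.7°). The total great-circle distance is δ·R ≈ 1.252 × 3959 ≈ 4956 mi, so the target fraction is f = 1000/4956 ≈ 0.202.
Interpolate at f ≈ 0.202 with slerp weights a = sin((1−f)δ)/sin δ ≈ 0.886, b = sin(fδ)/sin δ ≈ 0.263.
p = a·p₁ + b·p₂ ≈ (0.431, -0.019, 0.902); φ = arcsin(p_z) ≈ 64.45°, λ = atan2(p_y, p_x) ≈ -2.50°.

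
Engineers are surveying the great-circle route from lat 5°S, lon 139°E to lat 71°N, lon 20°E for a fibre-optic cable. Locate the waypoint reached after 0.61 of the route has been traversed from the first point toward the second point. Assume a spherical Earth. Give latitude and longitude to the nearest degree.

Write both endpoints as unit vectors p₁, p₂ with components (cos φ cos λ, cos φ sin λ, sin φ).
The central angle between the endpoints is δ = arccos(p₁·p₂) ≈ 1.813 rad (103.9°).
Interpolate at f = 0.61 with slerp weights a = sin((1−f)δ)/sin δ ≈ 0.669, b = sin(fδ)/sin δ ≈ 0.921.
p = a·p₁ + b·p₂ ≈ (-0.221, 0.540, 0.812); φ = arcsin(p_z) ≈ 54.31°, λ = atan2(p_y, p_x) ≈ 112.30°.

≈ lat 54°N, lon 112°E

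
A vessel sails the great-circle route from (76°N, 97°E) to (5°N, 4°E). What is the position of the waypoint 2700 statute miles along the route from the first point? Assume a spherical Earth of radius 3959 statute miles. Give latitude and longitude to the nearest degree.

Convert each endpoint to a unit vector on the sphere (x = cos φ cos λ, y = cos φ sin λ, z = sin φ).
The central angle between the endpoints is δ = arccos(p₁·p₂) ≈ 1.499 rad (85.9°). The total great-circle distance is δ·R ≈ 1.499 × 3959 ≈ 5934 mi, so the target fraction is f = 2700/5934 ≈ 0.455.
Interpolate at f ≈ 0.455 with slerp weights a = sin((1−f)δ)/sin δ ≈ 0.731, b = sin(fδ)/sin δ ≈ 0.632.
p = a·p₁ + b·p₂ ≈ (0.606, 0.219, 0.764); φ = arcsin(p_z) ≈ 49.84°, λ = atan2(p_y, p_x) ≈ 19.89°.

≈ (50°N, 20°E)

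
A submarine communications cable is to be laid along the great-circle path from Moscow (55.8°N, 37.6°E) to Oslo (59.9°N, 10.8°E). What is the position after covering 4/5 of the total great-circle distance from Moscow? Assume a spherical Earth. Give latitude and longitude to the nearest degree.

≈ (60°N, 17°E)

Convert each endpoint to a unit vector on the sphere (x = cos φ cos λ, y = cos φ sin λ, z = sin φ).
The central angle between the endpoints is δ = arccos(p₁·p₂) ≈ 0.257 rad (14.7°).
Interpolate at f = 4/5 with slerp weights a = sin((1−f)δ)/sin δ ≈ 0.202, b = sin(fδ)/sin δ ≈ 0.803.
p = a·p₁ + b·p₂ ≈ (0.486, 0.145, 0.862); φ = arcsin(p_z) ≈ 59.55°, λ = atan2(p_y, p_x) ≈ 16.60°.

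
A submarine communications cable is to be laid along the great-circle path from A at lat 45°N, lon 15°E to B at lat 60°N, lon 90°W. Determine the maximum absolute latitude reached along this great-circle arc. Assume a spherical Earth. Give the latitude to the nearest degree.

≈ 66°N

The great circle lies in the plane with unit normal n̂ = (p₁ × p₂)/|p₁ × p₂|.
Here n̂_z ≈ -0.400; the vertex latitude is φ_max = arccos|n̂_z| ≈ 66.4°.
Check via Clairaut: cos φ_max = |cos φ₁| · sin C = cos(45.0°)·sin(34.5°) ≈ 0.400, again giving ≈ 66.4°.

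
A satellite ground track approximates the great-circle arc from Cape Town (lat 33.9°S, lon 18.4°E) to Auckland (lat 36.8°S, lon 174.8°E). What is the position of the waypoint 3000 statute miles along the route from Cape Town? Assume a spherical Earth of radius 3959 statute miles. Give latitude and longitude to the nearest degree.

Convert each endpoint to a unit vector on the sphere (x = cos φ cos λ, y = cos φ sin λ, z = sin φ).
The central angle between the endpoints is δ = arccos(p₁·p₂) ≈ 1.849 rad (106.0°). The total great-circle distance is δ·R ≈ 1.849 × 3959 ≈ 7321 mi, so the target fraction is f = 3000/7321 ≈ 0.410.
Interpolate at f ≈ 0.410 with slerp weights a = sin((1−f)δ)/sin δ ≈ 0.923, b = sin(fδ)/sin δ ≈ 0.715.
p = a·p₁ + b·p₂ ≈ (0.157, 0.294, -0.943); φ = arcsin(p_z) ≈ -70.55°, λ = atan2(p_y, p_x) ≈ 61.90°.

≈ lat 71°S, lon 62°E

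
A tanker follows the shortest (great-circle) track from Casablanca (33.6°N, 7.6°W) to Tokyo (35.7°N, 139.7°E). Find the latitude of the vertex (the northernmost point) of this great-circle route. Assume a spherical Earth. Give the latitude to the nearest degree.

The great circle lies in the plane with unit normal n̂ = (p₁ × p₂)/|p₁ × p₂|.
Here n̂_z ≈ +0.377; the vertex latitude is φ_max = arccos|n̂_z| ≈ 67.9°.
Check via Clairaut: cos φ_max = |cos φ₁| · sin C = cos(33.6°)·sin(26.9°) ≈ 0.377, again giving ≈ 67.9°.

≈ 68°N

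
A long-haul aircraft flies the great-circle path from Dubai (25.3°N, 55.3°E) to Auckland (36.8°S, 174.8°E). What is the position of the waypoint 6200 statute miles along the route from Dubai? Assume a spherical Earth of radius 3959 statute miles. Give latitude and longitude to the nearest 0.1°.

≈ 25.1°S, 132.1°E

Write both endpoints as unit vectors p₁, p₂ with components (cos φ cos λ, cos φ sin λ, sin φ).
The central angle between the endpoints is δ = arccos(p₁·p₂) ≈ 2.230 rad (127.8°). The total great-circle distance is δ·R ≈ 2.230 × 3959 ≈ 8829 mi, so the target fraction is f = 6200/8829 ≈ 0.702.
Interpolate at f ≈ 0.702 with slerp weights a = sin((1−f)δ)/sin δ ≈ 0.780, b = sin(fδ)/sin δ ≈ 1.265.
p = a·p₁ + b·p₂ ≈ (-0.608, 0.671, -0.425); φ = arcsin(p_z) ≈ -25.13°, λ = atan2(p_y, p_x) ≈ 132.15°.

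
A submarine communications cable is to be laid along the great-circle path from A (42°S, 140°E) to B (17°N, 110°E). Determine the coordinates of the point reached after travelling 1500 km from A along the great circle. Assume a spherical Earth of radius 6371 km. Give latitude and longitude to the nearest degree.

Write both endpoints as unit vectors p₁, p₂ with components (cos φ cos λ, cos φ sin λ, sin φ).
The central angle between the endpoints is δ = arccos(p₁·p₂) ≈ 1.138 rad (65.2°). The total great-circle distance is δ·R ≈ 1.138 × 6371 ≈ 7247 km, so the target fraction is f = 1500/7247 ≈ 0.207.
Interpolate at f ≈ 0.207 with slerp weights a = sin((1−f)δ)/sin δ ≈ 0.865, b = sin(fδ)/sin δ ≈ 0.257.
p = a·p₁ + b·p₂ ≈ (-0.576, 0.644, -0.503); φ = arcsin(p_z) ≈ -30.22°, λ = atan2(p_y, p_x) ≈ 131.82°.

≈ (30°S, 132°E)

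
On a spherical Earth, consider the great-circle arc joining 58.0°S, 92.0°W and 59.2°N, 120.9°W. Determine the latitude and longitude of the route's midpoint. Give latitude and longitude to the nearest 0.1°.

≈ 0.6°N, 106.2°W

The haversine formula gives a central angle δ ≈ 2.084 rad (119.4°) between the endpoints.
Interpolate at f = 1/2 with slerp weights a = sin((1−f)δ)/sin δ ≈ 0.991, b = sin(fδ)/sin δ ≈ 0.991.
p = a·p₁ + b·p₂ ≈ (-0.279, -0.960, 0.011); φ = arcsin(p_z) ≈ 0.62°, λ = atan2(p_y, p_x) ≈ -106.20°.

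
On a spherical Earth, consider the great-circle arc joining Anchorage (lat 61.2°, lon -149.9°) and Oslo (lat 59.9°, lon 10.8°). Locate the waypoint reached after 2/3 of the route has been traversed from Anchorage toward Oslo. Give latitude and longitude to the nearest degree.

Convert each endpoint to a unit vector on the sphere (x = cos φ cos λ, y = cos φ sin λ, z = sin φ).
The central angle between the endpoints is δ = arccos(p₁·p₂) ≈ 1.012 rad (58.0°).
Interpolate at f = 2/3 with slerp weights a = sin((1−f)δ)/sin δ ≈ 0.390, b = sin(fδ)/sin δ ≈ 0.737.
p = a·p₁ + b·p₂ ≈ (0.200, -0.025, 0.979); φ = arcsin(p_z) ≈ 78.36°, λ = atan2(p_y, p_x) ≈ -7.14°.

≈ lat 78°, lon -7°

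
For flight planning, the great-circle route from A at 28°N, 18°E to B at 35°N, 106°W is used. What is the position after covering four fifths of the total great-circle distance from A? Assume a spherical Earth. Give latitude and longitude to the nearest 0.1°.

≈ 46.5°N, 85.0°W

Convert each endpoint to a unit vector on the sphere (x = cos φ cos λ, y = cos φ sin λ, z = sin φ).
The central angle between the endpoints is δ = arccos(p₁·p₂) ≈ 1.706 rad (97.8°).
Interpolate at f = 4/5 with slerp weights a = sin((1−f)δ)/sin δ ≈ 0.338, b = sin(fδ)/sin δ ≈ 0.988.
p = a·p₁ + b·p₂ ≈ (0.061, -0.686, 0.725); φ = arcsin(p_z) ≈ 46.49°, λ = atan2(p_y, p_x) ≈ -84.95°.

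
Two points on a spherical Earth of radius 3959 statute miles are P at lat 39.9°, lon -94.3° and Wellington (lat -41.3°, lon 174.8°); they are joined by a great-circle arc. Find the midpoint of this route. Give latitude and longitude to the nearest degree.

≈ lat -1°, lon -139°

Write both endpoints as unit vectors p₁, p₂ with components (cos φ cos λ, cos φ sin λ, sin φ).
The central angle between the endpoints is δ = arccos(p₁·p₂) ≈ 2.018 rad (115.6°).
Interpolate at f = 1/2 with slerp weights a = sin((1−f)δ)/sin δ ≈ 0.939, b = sin(fδ)/sin δ ≈ 0.939.
p = a·p₁ + b·p₂ ≈ (-0.756, -0.654, -0.017); φ = arcsin(p_z) ≈ -1.00°, λ = atan2(p_y, p_x) ≈ -139.14°.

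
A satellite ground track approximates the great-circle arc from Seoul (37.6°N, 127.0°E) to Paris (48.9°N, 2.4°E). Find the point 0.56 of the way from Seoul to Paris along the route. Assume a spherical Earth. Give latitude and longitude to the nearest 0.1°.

≈ (64.1°N, 64.0°E)

Write both endpoints as unit vectors p₁, p₂ with components (cos φ cos λ, cos φ sin λ, sin φ).
The central angle between the endpoints is δ = arccos(p₁·p₂) ≈ 1.406 rad (80.6°).
Interpolate at f = 0.56 with slerp weights a = sin((1−f)δ)/sin δ ≈ 0.588, b = sin(fδ)/sin δ ≈ 0.718.
p = a·p₁ + b·p₂ ≈ (0.191, 0.392, 0.900); φ = arcsin(p_z) ≈ 64.15°, λ = atan2(p_y, p_x) ≈ 63.96°.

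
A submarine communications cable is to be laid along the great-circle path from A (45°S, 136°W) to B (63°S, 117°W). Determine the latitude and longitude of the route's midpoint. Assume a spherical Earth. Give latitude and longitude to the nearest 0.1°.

≈ (54.4°S, 128.6°W)

Convert each endpoint to a unit vector on the sphere (x = cos φ cos λ, y = cos φ sin λ, z = sin φ).
The central angle between the endpoints is δ = arccos(p₁·p₂) ≈ 0.367 rad (21.0°).
Interpolate at f = 1/2 with slerp weights a = sin((1−f)δ)/sin δ ≈ 0.509, b = sin(fδ)/sin δ ≈ 0.509.
p = a·p₁ + b·p₂ ≈ (-0.363, -0.455, -0.813); φ = arcsin(p_z) ≈ -54.36°, λ = atan2(p_y, p_x) ≈ -128.59°.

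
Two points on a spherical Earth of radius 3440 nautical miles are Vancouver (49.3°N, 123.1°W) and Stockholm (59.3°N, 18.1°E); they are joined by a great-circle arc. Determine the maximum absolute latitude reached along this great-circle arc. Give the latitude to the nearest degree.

The great circle lies in the plane with unit normal n̂ = (p₁ × p₂)/|p₁ × p₂|.
Here n̂_z ≈ +0.227; the vertex latitude is φ_max = arccos|n̂_z| ≈ 76.9°.
Check via Clairaut: cos φ_max = |cos φ₁| · sin C = cos(49.3°)·sin(20.4°) ≈ 0.227, again giving ≈ 76.9°.

≈ 77°N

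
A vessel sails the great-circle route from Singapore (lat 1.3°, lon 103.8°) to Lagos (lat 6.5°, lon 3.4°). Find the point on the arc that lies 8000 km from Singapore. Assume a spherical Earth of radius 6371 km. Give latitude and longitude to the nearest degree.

≈ lat 7°, lon 32°

Convert each endpoint to a unit vector on the sphere (x = cos φ cos λ, y = cos φ sin λ, z = sin φ).
The central angle between the endpoints is δ = arccos(p₁·p₂) ≈ 1.748 rad (100.2°). The total great-circle distance is δ·R ≈ 1.748 × 6371 ≈ 11140 km, so the target fraction is f = 8000/11140 ≈ 0.718.
Interpolate at f ≈ 0.718 with slerp weights a = sin((1−f)δ)/sin δ ≈ 0.481, b = sin(fδ)/sin δ ≈ 0.966.
p = a·p₁ + b·p₂ ≈ (0.843, 0.524, 0.120); φ = arcsin(p_z) ≈ 6.91°, λ = atan2(p_y, p_x) ≈ 31.83°.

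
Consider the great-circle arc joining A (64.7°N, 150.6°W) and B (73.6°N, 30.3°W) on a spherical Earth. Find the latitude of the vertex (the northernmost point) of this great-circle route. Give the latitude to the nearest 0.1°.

≈ 79.9°N

The great circle lies in the plane with unit normal n̂ = (p₁ × p₂)/|p₁ × p₂|.
Here n̂_z ≈ +0.176; the vertex latitude is φ_max = arccos|n̂_z| ≈ 79.9°.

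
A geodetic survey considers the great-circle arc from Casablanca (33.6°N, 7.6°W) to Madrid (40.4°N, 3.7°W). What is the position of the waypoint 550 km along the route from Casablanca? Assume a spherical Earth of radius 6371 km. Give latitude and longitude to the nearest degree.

Convert each endpoint to a unit vector on the sphere (x = cos φ cos λ, y = cos φ sin λ, z = sin φ).
The central angle between the endpoints is δ = arccos(p₁·p₂) ≈ 0.131 rad (7.5°). The total great-circle distance is δ·R ≈ 0.131 × 6371 ≈ 831 km, so the target fraction is f = 550/831 ≈ 0.662.
Interpolate at f ≈ 0.662 with slerp weights a = sin((1−f)δ)/sin δ ≈ 0.339, b = sin(fδ)/sin δ ≈ 0.663.
p = a·p₁ + b·p₂ ≈ (0.784, -0.070, 0.617); φ = arcsin(p_z) ≈ 38.11°, λ = atan2(p_y, p_x) ≈ -5.10°.

≈ 38°N, 5°W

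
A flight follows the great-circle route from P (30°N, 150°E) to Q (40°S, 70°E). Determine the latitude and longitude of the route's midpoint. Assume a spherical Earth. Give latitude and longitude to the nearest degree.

The haversine formula gives a central angle δ ≈ 1.778 rad (101.9°) between the endpoints.
Interpolate at f = 1/2 with slerp weights a = sin((1−f)δ)/sin δ ≈ 0.794, b = sin(fδ)/sin δ ≈ 0.794.
p = a·p₁ + b·p₂ ≈ (-0.387, 0.915, -0.113); φ = arcsin(p_z) ≈ -6.51°, λ = atan2(p_y, p_x) ≈ 112.94°.

≈ (7°S, 113°E)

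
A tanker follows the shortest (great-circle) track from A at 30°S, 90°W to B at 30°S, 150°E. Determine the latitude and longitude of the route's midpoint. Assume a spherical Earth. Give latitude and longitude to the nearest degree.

The haversine formula gives a central angle δ ≈ 1.696 rad (97.2°) between the endpoints.
Interpolate at f = 1/2 with slerp weights a = sin((1−f)δ)/sin δ ≈ 0.756, b = sin(fδ)/sin δ ≈ 0.756.
p = a·p₁ + b·p₂ ≈ (-0.567, -0.327, -0.756); φ = arcsin(p_z) ≈ -49.11°, λ = atan2(p_y, p_x) ≈ -150.00°.

≈ 49°S, 150°W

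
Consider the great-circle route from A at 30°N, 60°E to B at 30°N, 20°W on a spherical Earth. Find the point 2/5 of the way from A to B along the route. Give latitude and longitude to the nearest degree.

≈ 37°N, 28°E

From cos δ = sin φ₁ sin φ₂ + cos φ₁ cos φ₂ cos Δλ, the central angle is δ ≈ 1.181 rad (67.7°).
Interpolate at f = 2/5 with slerp weights a = sin((1−f)δ)/sin δ ≈ 0.703, b = sin(fδ)/sin δ ≈ 0.492.
p = a·p₁ + b·p₂ ≈ (0.705, 0.382, 0.598); φ = arcsin(p_z) ≈ 36.70°, λ = atan2(p_y, p_x) ≈ 28.45°.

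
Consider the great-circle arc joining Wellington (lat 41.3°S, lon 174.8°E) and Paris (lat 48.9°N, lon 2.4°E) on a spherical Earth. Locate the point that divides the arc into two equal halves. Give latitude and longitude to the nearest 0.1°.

≈ lat 35.3°N, lon 133.7°E

From cos δ = sin φ₁ sin φ₂ + cos φ₁ cos φ₂ cos Δλ, the central angle is δ ≈ 2.979 rad (170.7°).
Interpolate at f = 1/2 with slerp weights a = sin((1−f)δ)/sin δ ≈ 6.173, b = sin(fδ)/sin δ ≈ 6.173.
p = a·p₁ + b·p₂ ≈ (-0.564, 0.590, 0.578); φ = arcsin(p_z) ≈ 35.28°, λ = atan2(p_y, p_x) ≈ 133.70°.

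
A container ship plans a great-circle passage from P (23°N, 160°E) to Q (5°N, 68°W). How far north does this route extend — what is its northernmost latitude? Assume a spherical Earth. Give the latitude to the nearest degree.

≈ 33°N

The great circle lies in the plane with unit normal n̂ = (p₁ × p₂)/|p₁ × p₂|.
Here n̂_z ≈ +0.836; the vertex latitude is φ_max = arccos|n̂_z| ≈ 33.3°.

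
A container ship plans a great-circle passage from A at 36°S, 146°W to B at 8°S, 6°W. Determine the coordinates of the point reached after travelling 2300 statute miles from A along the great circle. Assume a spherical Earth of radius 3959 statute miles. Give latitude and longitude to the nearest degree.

Convert each endpoint to a unit vector on the sphere (x = cos φ cos λ, y = cos φ sin λ, z = sin φ).
The central angle between the endpoints is δ = arccos(p₁·p₂) ≈ 2.132 rad (122.1°). The total great-circle distance is δ·R ≈ 2.132 × 3959 ≈ 8439 mi, so the target fraction is f = 2300/8439 ≈ 0.273.
Interpolate at f ≈ 0.273 with slerp weights a = sin((1−f)δ)/sin δ ≈ 1.181, b = sin(fδ)/sin δ ≈ 0.648.
p = a·p₁ + b·p₂ ≈ (-0.154, -0.601, -0.784); φ = arcsin(p_z) ≈ -51.65°, λ = atan2(p_y, p_x) ≈ -104.33°.

≈ 52°S, 104°W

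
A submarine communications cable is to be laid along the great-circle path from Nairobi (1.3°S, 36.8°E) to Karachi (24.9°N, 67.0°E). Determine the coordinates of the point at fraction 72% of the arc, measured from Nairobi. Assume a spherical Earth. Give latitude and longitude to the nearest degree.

The haversine formula gives a central angle δ ≈ 0.685 rad (39.3°) between the endpoints.
Interpolate at f = 0.72 with slerp weights a = sin((1−f)δ)/sin δ ≈ 0.301, b = sin(fδ)/sin δ ≈ 0.748.
p = a·p₁ + b·p₂ ≈ (0.506, 0.805, 0.308); φ = arcsin(p_z) ≈ 17.95°, λ = atan2(p_y, p_x) ≈ 57.83°.

≈ 18°N, 58°E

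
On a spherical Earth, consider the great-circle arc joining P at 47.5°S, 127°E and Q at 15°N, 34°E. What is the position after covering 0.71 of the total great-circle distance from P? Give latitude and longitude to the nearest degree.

≈ 7°S, 54°E

The haversine formula gives a central angle δ ≈ 1.798 rad (103.0°) between the endpoints.
Interpolate at f = 0.71 with slerp weights a = sin((1−f)δ)/sin δ ≈ 0.511, b = sin(fδ)/sin δ ≈ 0.982.
p = a·p₁ + b·p₂ ≈ (0.579, 0.806, -0.123); φ = arcsin(p_z) ≈ -7.05°, λ = atan2(p_y, p_x) ≈ 54.33°.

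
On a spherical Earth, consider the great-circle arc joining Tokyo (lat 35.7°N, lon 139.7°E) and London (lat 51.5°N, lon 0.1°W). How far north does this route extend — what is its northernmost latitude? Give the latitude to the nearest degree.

≈ 71°N

The great circle lies in the plane with unit normal n̂ = (p₁ × p₂)/|p₁ × p₂|.
Here n̂_z ≈ -0.327; the vertex latitude is φ_max = arccos|n̂_z| ≈ 70.9°.
Check via Clairaut: cos φ_max = |cos φ₁| · sin C = cos(35.7°)·sin(23.8°) ≈ 0.327, again giving ≈ 70.9°.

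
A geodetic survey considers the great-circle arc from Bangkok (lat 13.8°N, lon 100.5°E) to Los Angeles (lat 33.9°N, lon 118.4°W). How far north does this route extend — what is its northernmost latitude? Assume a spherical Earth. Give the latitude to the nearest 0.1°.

≈ 54.4°N

The great circle lies in the plane with unit normal n̂ = (p₁ × p₂)/|p₁ × p₂|.
Here n̂_z ≈ +0.582; the vertex latitude is φ_max = arccos|n̂_z| ≈ 54.4°.
Check via Clairaut: cos φ_max = |cos φ₁| · sin C = cos(13.8°)·sin(36.8°) ≈ 0.582, again giving ≈ 54.4°.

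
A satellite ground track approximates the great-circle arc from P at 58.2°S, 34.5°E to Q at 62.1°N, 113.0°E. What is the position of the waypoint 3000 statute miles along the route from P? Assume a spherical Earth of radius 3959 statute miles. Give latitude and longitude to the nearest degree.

The haversine formula gives a central angle δ ≈ 2.349 rad (134.6°) between the endpoints. The total great-circle distance is δ·R ≈ 2.349 × 3959 ≈ 9299 mi, so the target fraction is f = 3000/9299 ≈ 0.323.
Interpolate at f ≈ 0.323 with slerp weights a = sin((1−f)δ)/sin δ ≈ 1.404, b = sin(fδ)/sin δ ≈ 0.965.
p = a·p₁ + b·p₂ ≈ (0.433, 0.835, -0.340); φ = arcsin(p_z) ≈ -19.89°, λ = atan2(p_y, p_x) ≈ 62.57°.

≈ 20°S, 63°E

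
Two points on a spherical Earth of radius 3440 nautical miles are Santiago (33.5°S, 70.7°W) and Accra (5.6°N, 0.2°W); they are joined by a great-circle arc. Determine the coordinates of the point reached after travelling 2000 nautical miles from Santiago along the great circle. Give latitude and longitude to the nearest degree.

≈ 20°S, 37°W

Convert each endpoint to a unit vector on the sphere (x = cos φ cos λ, y = cos φ sin λ, z = sin φ).
The central angle between the endpoints is δ = arccos(p₁·p₂) ≈ 1.346 rad (77.1°). The total great-circle distance is δ·R ≈ 1.346 × 3440 ≈ 4629 nmi, so the target fraction is f = 2000/4629 ≈ 0.432.
Interpolate at f ≈ 0.432 with slerp weights a = sin((1−f)δ)/sin δ ≈ 0.710, b = sin(fδ)/sin δ ≈ 0.563.
p = a·p₁ + b·p₂ ≈ (0.756, -0.561, -0.337); φ = arcsin(p_z) ≈ -19.69°, λ = atan2(p_y, p_x) ≈ -36.55°.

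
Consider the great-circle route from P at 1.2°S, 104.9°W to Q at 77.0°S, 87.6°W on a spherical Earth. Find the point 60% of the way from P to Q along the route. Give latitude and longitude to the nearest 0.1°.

≈ 46.9°S, 100.8°W

Write both endpoints as unit vectors p₁, p₂ with components (cos φ cos λ, cos φ sin λ, sin φ).
The central angle between the endpoints is δ = arccos(p₁·p₂) ≈ 1.333 rad (76.4°).
Interpolate at f = 0.60 with slerp weights a = sin((1−f)δ)/sin δ ≈ 0.523, b = sin(fδ)/sin δ ≈ 0.738.
p = a·p₁ + b·p₂ ≈ (-0.128, -0.671, -0.730); φ = arcsin(p_z) ≈ -46.90°, λ = atan2(p_y, p_x) ≈ -100.76°.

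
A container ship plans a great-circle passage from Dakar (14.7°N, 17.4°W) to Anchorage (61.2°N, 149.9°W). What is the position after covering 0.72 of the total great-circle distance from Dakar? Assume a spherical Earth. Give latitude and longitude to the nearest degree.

Write both endpoints as unit vectors p₁, p₂ with components (cos φ cos λ, cos φ sin λ, sin φ).
The central angle between the endpoints is δ = arccos(p₁·p₂) ≈ 1.663 rad (95.3°).
Interpolate at f = 0.72 with slerp weights a = sin((1−f)δ)/sin δ ≈ 0.451, b = sin(fδ)/sin δ ≈ 0.935.
p = a·p₁ + b·p₂ ≈ (0.027, -0.356, 0.934); φ = arcsin(p_z) ≈ 69.06°, λ = atan2(p_y, p_x) ≈ -85.74°.

≈ (69°N, 86°W)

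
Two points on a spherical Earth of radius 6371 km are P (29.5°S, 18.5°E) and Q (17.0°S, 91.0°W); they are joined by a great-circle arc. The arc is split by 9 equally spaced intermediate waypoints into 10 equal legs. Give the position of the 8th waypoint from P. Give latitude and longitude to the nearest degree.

Write both endpoints as unit vectors p₁, p₂ with components (cos φ cos λ, cos φ sin λ, sin φ).
The central angle between the endpoints is δ = arccos(p₁·p₂) ≈ 1.705 rad (97.7°).
Interpolate at f = 8/10 with slerp weights a = sin((1−f)δ)/sin δ ≈ 0.337, b = sin(fδ)/sin δ ≈ 0.988.
p = a·p₁ + b·p₂ ≈ (0.262, -0.851, -0.455); φ = arcsin(p_z) ≈ -27.06°, λ = atan2(p_y, p_x) ≈ -72.89°.

≈ (27°S, 73°W)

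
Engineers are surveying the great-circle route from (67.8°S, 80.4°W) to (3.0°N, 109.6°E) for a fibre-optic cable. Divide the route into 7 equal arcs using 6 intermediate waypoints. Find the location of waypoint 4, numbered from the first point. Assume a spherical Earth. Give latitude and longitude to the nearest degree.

Convert each endpoint to a unit vector on the sphere (x = cos φ cos λ, y = cos φ sin λ, z = sin φ).
The central angle between the endpoints is δ = arccos(p₁·p₂) ≈ 2.004 rad (114.8°).
Interpolate at f = 4/7 with slerp weights a = sin((1−f)δ)/sin δ ≈ 0.834, b = sin(fδ)/sin δ ≈ 1.004.
p = a·p₁ + b·p₂ ≈ (-0.284, 0.633, -0.720); φ = arcsin(p_z) ≈ -46.05°, λ = atan2(p_y, p_x) ≈ 114.12°.

≈ (46°S, 114°E)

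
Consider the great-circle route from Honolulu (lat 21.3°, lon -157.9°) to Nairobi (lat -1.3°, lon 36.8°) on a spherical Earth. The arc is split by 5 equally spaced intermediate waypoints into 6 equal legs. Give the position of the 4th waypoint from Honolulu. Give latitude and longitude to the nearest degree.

From cos δ = sin φ₁ sin φ₂ + cos φ₁ cos φ₂ cos Δλ, the central angle is δ ≈ 2.712 rad (155.4°).
Interpolate at f = 4/6 with slerp weights a = sin((1−f)δ)/sin δ ≈ 1.887, b = sin(fδ)/sin δ ≈ 2.335.
p = a·p₁ + b·p₂ ≈ (0.240, 0.736, 0.633); φ = arcsin(p_z) ≈ 39.25°, λ = atan2(p_y, p_x) ≈ 71.98°.

≈ lat 39°, lon 72°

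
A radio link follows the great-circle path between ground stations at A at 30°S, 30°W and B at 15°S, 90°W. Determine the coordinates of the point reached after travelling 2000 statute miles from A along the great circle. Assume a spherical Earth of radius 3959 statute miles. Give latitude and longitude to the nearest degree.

≈ 25°S, 62°W

Write both endpoints as unit vectors p₁, p₂ with components (cos φ cos λ, cos φ sin λ, sin φ).
The central angle between the endpoints is δ = arccos(p₁·p₂) ≈ 0.991 rad (56.8°). The total great-circle distance is δ·R ≈ 0.991 × 3959 ≈ 3924 mi, so the target fraction is f = 2000/3924 ≈ 0.510.
Interpolate at f ≈ 0.510 with slerp weights a = sin((1−f)δ)/sin δ ≈ 0.558, b = sin(fδ)/sin δ ≈ 0.578.
p = a·p₁ + b·p₂ ≈ (0.419, -0.800, -0.429); φ = arcsin(p_z) ≈ -25.40°, λ = atan2(p_y, p_x) ≈ -62.39°.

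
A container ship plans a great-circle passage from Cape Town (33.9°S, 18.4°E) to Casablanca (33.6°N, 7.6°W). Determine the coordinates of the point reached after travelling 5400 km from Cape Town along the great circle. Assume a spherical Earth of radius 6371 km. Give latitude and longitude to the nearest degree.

From cos δ = sin φ₁ sin φ₂ + cos φ₁ cos φ₂ cos Δλ, the central angle is δ ≈ 1.253 rad (71.8°). The total great-circle distance is δ·R ≈ 1.253 × 6371 ≈ 7981 km, so the target fraction is f = 5400/7981 ≈ 0.677.
Interpolate at f ≈ 0.677 with slerp weights a = sin((1−f)δ)/sin δ ≈ 0.415, b = sin(fδ)/sin δ ≈ 0.789.
p = a·p₁ + b·p₂ ≈ (0.978, 0.022, 0.205); φ = arcsin(p_z) ≈ 11.85°, λ = atan2(p_y, p_x) ≈ 1.27°.

≈ 12°N, 1°E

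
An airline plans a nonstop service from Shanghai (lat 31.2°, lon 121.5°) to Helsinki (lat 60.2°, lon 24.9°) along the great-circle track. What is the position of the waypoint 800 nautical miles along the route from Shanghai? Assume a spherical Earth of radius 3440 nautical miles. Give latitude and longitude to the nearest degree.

≈ lat 42°, lon 112°

From cos δ = sin φ₁ sin φ₂ + cos φ₁ cos φ₂ cos Δλ, the central angle is δ ≈ 1.159 rad (66.4°). The total great-circle distance is δ·R ≈ 1.159 × 3440 ≈ 3985 nmi, so the target fraction is f = 800/3985 ≈ 0.201.
Interpolate at f ≈ 0.201 with slerp weights a = sin((1−f)δ)/sin δ ≈ 0.872, b = sin(fδ)/sin δ ≈ 0.252.
p = a·p₁ + b·p₂ ≈ (-0.276, 0.689, 0.670); φ = arcsin(p_z) ≈ 42.08°, λ = atan2(p_y, p_x) ≈ 111.87°.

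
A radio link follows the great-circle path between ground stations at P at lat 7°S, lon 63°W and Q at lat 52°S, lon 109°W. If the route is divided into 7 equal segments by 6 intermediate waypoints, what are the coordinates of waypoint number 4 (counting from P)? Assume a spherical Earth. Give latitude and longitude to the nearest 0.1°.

Convert each endpoint to a unit vector on the sphere (x = cos φ cos λ, y = cos φ sin λ, z = sin φ).
The central angle between the endpoints is δ = arccos(p₁·p₂) ≈ 1.023 rad (58.6°).
Interpolate at f = 4/7 with slerp weights a = sin((1−f)δ)/sin δ ≈ 0.497, b = sin(fδ)/sin δ ≈ 0.646.
p = a·p₁ + b·p₂ ≈ (0.095, -0.816, -0.570); φ = arcsin(p_z) ≈ -34.75°, λ = atan2(p_y, p_x) ≈ -83.39°.

≈ lat 34.8°S, lon 83.4°W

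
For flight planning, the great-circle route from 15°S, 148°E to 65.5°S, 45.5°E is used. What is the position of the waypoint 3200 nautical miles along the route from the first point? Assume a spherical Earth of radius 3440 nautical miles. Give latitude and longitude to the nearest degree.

Convert each endpoint to a unit vector on the sphere (x = cos φ cos λ, y = cos φ sin λ, z = sin φ).
The central angle between the endpoints is δ = arccos(p₁·p₂) ≈ 1.421 rad (81.4°). The total great-circle distance is δ·R ≈ 1.421 × 3440 ≈ 4890 nmi, so the target fraction is f = 3200/4890 ≈ 0.654.
Interpolate at f ≈ 0.654 with slerp weights a = sin((1−f)δ)/sin δ ≈ 0.477, b = sin(fδ)/sin δ ≈ 0.811.
p = a·p₁ + b·p₂ ≈ (-0.155, 0.484, -0.861); φ = arcsin(p_z) ≈ -59.46°, λ = atan2(p_y, p_x) ≈ 107.77°.

≈ 59°S, 108°E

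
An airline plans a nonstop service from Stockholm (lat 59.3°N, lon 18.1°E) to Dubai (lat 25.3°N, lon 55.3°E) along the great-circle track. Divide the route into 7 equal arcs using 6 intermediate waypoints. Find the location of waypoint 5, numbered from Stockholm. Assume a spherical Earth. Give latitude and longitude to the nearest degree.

≈ lat 36°N, lon 48°E

Convert each endpoint to a unit vector on the sphere (x = cos φ cos λ, y = cos φ sin λ, z = sin φ).
The central angle between the endpoints is δ = arccos(p₁·p₂) ≈ 0.745 rad (42.7°).
Interpolate at f = 5/7 with slerp weights a = sin((1−f)δ)/sin δ ≈ 0.312, b = sin(fδ)/sin δ ≈ 0.748.
p = a·p₁ + b·p₂ ≈ (0.536, 0.606, 0.588); φ = arcsin(p_z) ≈ 36.00°, λ = atan2(p_y, p_x) ≈ 48.47°.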